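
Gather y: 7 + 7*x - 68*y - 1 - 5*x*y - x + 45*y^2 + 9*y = 6*x + 45*y^2 + y*(-5*x - 59) + 6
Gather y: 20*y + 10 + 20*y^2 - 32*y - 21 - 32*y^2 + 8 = -12*y^2 - 12*y - 3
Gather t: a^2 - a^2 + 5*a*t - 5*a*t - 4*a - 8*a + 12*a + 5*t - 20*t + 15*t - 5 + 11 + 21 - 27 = 0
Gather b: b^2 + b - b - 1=b^2 - 1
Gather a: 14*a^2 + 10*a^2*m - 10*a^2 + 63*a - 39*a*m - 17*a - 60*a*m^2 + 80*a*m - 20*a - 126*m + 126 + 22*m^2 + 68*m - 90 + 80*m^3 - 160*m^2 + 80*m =a^2*(10*m + 4) + a*(-60*m^2 + 41*m + 26) + 80*m^3 - 138*m^2 + 22*m + 36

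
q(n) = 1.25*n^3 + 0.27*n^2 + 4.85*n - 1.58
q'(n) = 3.75*n^2 + 0.54*n + 4.85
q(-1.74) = -15.79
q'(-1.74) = 15.26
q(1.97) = 18.58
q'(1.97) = 20.47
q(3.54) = 74.42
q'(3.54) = 53.76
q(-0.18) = -2.45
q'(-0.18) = 4.87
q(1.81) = 15.50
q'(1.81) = 18.11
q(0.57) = 1.50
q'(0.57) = 6.38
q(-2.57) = -33.48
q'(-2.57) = 28.23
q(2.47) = 30.88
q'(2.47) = 29.06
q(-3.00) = -47.45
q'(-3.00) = 36.98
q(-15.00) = -4232.33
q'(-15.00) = 840.50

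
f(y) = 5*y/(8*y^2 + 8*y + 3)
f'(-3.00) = -0.13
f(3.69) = 0.13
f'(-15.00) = 0.00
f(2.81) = 0.16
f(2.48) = 0.17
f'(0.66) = -0.02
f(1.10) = 0.26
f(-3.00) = -0.29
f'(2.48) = -0.04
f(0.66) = 0.28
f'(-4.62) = -0.04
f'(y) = 5*y*(-16*y - 8)/(8*y^2 + 8*y + 3)^2 + 5/(8*y^2 + 8*y + 3) = 5*(3 - 8*y^2)/(64*y^4 + 128*y^3 + 112*y^2 + 48*y + 9)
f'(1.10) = -0.07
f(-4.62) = -0.17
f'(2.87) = -0.04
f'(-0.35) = 7.25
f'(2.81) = -0.04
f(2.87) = 0.16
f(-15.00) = -0.04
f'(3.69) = -0.03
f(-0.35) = -1.48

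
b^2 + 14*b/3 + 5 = (b + 5/3)*(b + 3)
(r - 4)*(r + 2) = r^2 - 2*r - 8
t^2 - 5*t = t*(t - 5)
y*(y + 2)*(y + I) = y^3 + 2*y^2 + I*y^2 + 2*I*y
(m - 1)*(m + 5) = m^2 + 4*m - 5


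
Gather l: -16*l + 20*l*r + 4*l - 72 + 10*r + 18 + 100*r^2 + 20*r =l*(20*r - 12) + 100*r^2 + 30*r - 54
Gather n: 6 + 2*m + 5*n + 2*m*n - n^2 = 2*m - n^2 + n*(2*m + 5) + 6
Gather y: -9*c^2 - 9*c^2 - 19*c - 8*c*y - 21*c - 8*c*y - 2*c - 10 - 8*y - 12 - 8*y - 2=-18*c^2 - 42*c + y*(-16*c - 16) - 24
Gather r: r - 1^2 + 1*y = r + y - 1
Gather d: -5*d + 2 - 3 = -5*d - 1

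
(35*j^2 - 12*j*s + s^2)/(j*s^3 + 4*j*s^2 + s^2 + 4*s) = (35*j^2 - 12*j*s + s^2)/(s*(j*s^2 + 4*j*s + s + 4))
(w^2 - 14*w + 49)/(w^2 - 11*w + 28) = (w - 7)/(w - 4)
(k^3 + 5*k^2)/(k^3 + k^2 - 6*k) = k*(k + 5)/(k^2 + k - 6)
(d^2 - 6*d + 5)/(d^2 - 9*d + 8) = (d - 5)/(d - 8)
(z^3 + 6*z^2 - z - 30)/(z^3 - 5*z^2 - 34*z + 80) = (z + 3)/(z - 8)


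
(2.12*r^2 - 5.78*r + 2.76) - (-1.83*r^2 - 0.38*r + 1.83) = 3.95*r^2 - 5.4*r + 0.93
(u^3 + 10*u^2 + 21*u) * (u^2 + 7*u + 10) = u^5 + 17*u^4 + 101*u^3 + 247*u^2 + 210*u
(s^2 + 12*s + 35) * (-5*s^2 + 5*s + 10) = -5*s^4 - 55*s^3 - 105*s^2 + 295*s + 350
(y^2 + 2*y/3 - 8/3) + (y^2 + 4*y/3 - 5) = 2*y^2 + 2*y - 23/3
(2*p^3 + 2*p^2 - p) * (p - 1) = 2*p^4 - 3*p^2 + p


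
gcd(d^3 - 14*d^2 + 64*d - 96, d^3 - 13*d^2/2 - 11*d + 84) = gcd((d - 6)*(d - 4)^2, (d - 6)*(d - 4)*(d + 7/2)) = d^2 - 10*d + 24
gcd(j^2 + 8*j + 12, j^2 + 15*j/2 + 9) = j + 6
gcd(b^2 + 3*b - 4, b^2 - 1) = b - 1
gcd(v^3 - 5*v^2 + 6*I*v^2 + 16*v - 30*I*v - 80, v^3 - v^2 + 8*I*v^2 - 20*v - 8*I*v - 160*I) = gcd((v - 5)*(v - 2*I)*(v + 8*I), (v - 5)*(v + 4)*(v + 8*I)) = v^2 + v*(-5 + 8*I) - 40*I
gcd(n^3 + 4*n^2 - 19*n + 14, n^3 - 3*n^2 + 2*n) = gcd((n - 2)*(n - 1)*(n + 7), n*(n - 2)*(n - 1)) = n^2 - 3*n + 2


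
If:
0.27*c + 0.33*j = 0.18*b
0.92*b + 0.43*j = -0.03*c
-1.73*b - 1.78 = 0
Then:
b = -1.03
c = -3.69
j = 2.46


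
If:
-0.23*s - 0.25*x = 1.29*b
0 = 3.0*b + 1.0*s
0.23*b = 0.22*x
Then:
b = 0.00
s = 0.00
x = 0.00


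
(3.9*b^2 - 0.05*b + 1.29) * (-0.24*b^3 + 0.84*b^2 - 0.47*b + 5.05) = -0.936*b^5 + 3.288*b^4 - 2.1846*b^3 + 20.8021*b^2 - 0.8588*b + 6.5145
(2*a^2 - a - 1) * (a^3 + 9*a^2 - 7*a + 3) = 2*a^5 + 17*a^4 - 24*a^3 + 4*a^2 + 4*a - 3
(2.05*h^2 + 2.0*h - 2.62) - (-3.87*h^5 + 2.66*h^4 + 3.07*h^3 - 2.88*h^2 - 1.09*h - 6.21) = 3.87*h^5 - 2.66*h^4 - 3.07*h^3 + 4.93*h^2 + 3.09*h + 3.59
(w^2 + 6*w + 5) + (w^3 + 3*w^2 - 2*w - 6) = w^3 + 4*w^2 + 4*w - 1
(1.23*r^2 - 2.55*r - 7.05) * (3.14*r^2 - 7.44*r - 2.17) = 3.8622*r^4 - 17.1582*r^3 - 5.8341*r^2 + 57.9855*r + 15.2985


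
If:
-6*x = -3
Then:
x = 1/2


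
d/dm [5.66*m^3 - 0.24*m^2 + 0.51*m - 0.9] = 16.98*m^2 - 0.48*m + 0.51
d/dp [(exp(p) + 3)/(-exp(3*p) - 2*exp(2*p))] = (2*exp(2*p) + 11*exp(p) + 12)*exp(-2*p)/(exp(2*p) + 4*exp(p) + 4)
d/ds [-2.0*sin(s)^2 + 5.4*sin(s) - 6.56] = (5.4 - 4.0*sin(s))*cos(s)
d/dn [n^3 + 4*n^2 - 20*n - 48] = 3*n^2 + 8*n - 20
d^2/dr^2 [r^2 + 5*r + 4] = 2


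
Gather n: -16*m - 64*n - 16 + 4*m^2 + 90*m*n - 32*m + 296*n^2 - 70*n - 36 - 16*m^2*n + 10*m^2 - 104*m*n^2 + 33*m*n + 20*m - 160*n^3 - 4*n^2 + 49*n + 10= 14*m^2 - 28*m - 160*n^3 + n^2*(292 - 104*m) + n*(-16*m^2 + 123*m - 85) - 42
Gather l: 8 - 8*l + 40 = 48 - 8*l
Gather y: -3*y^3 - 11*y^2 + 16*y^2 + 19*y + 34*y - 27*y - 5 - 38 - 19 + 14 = -3*y^3 + 5*y^2 + 26*y - 48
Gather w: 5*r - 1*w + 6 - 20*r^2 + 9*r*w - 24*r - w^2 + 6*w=-20*r^2 - 19*r - w^2 + w*(9*r + 5) + 6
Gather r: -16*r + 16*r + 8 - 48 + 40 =0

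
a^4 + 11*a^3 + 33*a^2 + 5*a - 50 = (a - 1)*(a + 2)*(a + 5)^2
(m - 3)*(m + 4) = m^2 + m - 12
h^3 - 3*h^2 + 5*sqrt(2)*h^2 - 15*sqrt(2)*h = h*(h - 3)*(h + 5*sqrt(2))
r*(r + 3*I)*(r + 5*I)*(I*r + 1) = I*r^4 - 7*r^3 - 7*I*r^2 - 15*r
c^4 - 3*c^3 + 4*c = c*(c - 2)^2*(c + 1)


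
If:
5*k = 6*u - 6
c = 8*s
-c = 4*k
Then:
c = 24/5 - 24*u/5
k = 6*u/5 - 6/5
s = 3/5 - 3*u/5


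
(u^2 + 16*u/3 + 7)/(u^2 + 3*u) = (u + 7/3)/u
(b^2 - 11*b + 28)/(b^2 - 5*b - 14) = (b - 4)/(b + 2)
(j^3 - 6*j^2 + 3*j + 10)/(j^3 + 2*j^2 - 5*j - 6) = (j - 5)/(j + 3)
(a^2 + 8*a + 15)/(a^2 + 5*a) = (a + 3)/a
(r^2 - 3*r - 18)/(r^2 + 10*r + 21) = (r - 6)/(r + 7)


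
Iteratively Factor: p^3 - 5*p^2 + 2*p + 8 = (p - 2)*(p^2 - 3*p - 4) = (p - 4)*(p - 2)*(p + 1)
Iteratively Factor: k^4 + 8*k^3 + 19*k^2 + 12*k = (k + 4)*(k^3 + 4*k^2 + 3*k) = (k + 1)*(k + 4)*(k^2 + 3*k) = k*(k + 1)*(k + 4)*(k + 3)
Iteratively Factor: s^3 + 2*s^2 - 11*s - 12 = (s - 3)*(s^2 + 5*s + 4) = (s - 3)*(s + 4)*(s + 1)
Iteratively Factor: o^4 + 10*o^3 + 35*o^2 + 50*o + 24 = (o + 4)*(o^3 + 6*o^2 + 11*o + 6) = (o + 2)*(o + 4)*(o^2 + 4*o + 3) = (o + 2)*(o + 3)*(o + 4)*(o + 1)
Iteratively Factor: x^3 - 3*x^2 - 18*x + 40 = (x - 2)*(x^2 - x - 20) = (x - 5)*(x - 2)*(x + 4)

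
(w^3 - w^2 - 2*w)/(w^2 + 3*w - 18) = w*(w^2 - w - 2)/(w^2 + 3*w - 18)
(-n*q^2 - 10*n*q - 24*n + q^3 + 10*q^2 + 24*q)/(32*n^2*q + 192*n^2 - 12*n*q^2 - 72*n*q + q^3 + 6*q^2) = (-n*q - 4*n + q^2 + 4*q)/(32*n^2 - 12*n*q + q^2)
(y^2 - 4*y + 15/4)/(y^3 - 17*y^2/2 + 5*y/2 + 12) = (y - 5/2)/(y^2 - 7*y - 8)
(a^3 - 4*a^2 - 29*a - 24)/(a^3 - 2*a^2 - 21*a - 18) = (a - 8)/(a - 6)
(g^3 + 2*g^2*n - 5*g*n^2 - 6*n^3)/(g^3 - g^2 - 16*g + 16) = (g^3 + 2*g^2*n - 5*g*n^2 - 6*n^3)/(g^3 - g^2 - 16*g + 16)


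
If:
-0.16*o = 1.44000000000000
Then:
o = -9.00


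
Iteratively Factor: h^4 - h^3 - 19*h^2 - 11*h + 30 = (h + 3)*(h^3 - 4*h^2 - 7*h + 10) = (h - 1)*(h + 3)*(h^2 - 3*h - 10) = (h - 1)*(h + 2)*(h + 3)*(h - 5)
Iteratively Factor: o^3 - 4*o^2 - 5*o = (o)*(o^2 - 4*o - 5) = o*(o - 5)*(o + 1)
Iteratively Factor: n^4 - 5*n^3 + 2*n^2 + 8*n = (n - 4)*(n^3 - n^2 - 2*n) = n*(n - 4)*(n^2 - n - 2) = n*(n - 4)*(n + 1)*(n - 2)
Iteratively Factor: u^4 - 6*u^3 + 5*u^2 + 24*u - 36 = (u - 3)*(u^3 - 3*u^2 - 4*u + 12) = (u - 3)^2*(u^2 - 4) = (u - 3)^2*(u + 2)*(u - 2)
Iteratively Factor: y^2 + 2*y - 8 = (y + 4)*(y - 2)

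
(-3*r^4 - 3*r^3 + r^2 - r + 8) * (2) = -6*r^4 - 6*r^3 + 2*r^2 - 2*r + 16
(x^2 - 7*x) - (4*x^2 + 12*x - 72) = -3*x^2 - 19*x + 72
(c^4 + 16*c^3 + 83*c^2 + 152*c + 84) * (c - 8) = c^5 + 8*c^4 - 45*c^3 - 512*c^2 - 1132*c - 672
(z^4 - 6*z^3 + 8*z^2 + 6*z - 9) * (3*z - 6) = 3*z^5 - 24*z^4 + 60*z^3 - 30*z^2 - 63*z + 54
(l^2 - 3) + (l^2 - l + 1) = 2*l^2 - l - 2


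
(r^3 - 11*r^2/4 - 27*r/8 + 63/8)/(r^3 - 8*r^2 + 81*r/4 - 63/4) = (4*r + 7)/(2*(2*r - 7))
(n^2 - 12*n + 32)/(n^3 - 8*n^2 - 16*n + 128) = 1/(n + 4)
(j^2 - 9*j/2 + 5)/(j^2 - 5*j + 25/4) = 2*(j - 2)/(2*j - 5)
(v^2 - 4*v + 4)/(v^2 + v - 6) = (v - 2)/(v + 3)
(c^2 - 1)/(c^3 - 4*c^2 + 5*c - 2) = (c + 1)/(c^2 - 3*c + 2)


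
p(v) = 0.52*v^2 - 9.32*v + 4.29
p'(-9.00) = -18.68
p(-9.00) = 130.29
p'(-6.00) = -15.56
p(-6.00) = 78.93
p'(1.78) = -7.47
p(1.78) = -10.65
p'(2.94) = -6.26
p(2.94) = -18.62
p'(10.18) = 1.27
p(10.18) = -36.70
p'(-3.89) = -13.37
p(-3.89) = 48.41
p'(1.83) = -7.42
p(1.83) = -11.02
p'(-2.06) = -11.46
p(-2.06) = 25.70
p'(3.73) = -5.44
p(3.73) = -23.24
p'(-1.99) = -11.39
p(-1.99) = 24.90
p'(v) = 1.04*v - 9.32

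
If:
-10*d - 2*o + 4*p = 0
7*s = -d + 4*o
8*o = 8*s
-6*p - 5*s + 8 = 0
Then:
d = 24/37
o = -8/37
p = 56/37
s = -8/37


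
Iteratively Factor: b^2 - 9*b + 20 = (b - 4)*(b - 5)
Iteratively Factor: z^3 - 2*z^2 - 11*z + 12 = (z + 3)*(z^2 - 5*z + 4) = (z - 4)*(z + 3)*(z - 1)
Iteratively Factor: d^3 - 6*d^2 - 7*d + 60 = (d - 5)*(d^2 - d - 12) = (d - 5)*(d - 4)*(d + 3)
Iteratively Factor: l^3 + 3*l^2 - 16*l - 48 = (l - 4)*(l^2 + 7*l + 12) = (l - 4)*(l + 3)*(l + 4)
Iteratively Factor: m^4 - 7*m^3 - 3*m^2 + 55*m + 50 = (m - 5)*(m^3 - 2*m^2 - 13*m - 10) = (m - 5)*(m + 2)*(m^2 - 4*m - 5) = (m - 5)*(m + 1)*(m + 2)*(m - 5)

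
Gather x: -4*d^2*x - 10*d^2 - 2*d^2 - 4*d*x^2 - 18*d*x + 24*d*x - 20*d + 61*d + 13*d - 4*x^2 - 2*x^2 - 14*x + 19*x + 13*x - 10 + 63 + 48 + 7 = -12*d^2 + 54*d + x^2*(-4*d - 6) + x*(-4*d^2 + 6*d + 18) + 108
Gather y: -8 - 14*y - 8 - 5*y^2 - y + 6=-5*y^2 - 15*y - 10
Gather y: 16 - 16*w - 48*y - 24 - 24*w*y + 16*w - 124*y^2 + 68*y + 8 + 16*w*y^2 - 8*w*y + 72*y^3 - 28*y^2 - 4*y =72*y^3 + y^2*(16*w - 152) + y*(16 - 32*w)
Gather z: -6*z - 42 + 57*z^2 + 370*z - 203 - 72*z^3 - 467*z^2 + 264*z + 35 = -72*z^3 - 410*z^2 + 628*z - 210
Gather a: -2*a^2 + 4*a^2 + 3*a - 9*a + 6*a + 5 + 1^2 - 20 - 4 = 2*a^2 - 18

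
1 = 1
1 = 1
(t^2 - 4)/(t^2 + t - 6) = (t + 2)/(t + 3)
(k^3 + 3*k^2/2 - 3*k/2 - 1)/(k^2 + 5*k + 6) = (2*k^2 - k - 1)/(2*(k + 3))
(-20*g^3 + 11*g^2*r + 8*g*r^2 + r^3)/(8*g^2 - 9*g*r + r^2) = (20*g^2 + 9*g*r + r^2)/(-8*g + r)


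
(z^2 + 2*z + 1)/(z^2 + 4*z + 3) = (z + 1)/(z + 3)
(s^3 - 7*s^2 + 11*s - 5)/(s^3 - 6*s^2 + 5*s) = (s - 1)/s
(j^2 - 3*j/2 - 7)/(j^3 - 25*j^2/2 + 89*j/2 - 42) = (2*j^2 - 3*j - 14)/(2*j^3 - 25*j^2 + 89*j - 84)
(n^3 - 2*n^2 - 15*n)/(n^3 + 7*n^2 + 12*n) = (n - 5)/(n + 4)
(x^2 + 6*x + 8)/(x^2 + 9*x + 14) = (x + 4)/(x + 7)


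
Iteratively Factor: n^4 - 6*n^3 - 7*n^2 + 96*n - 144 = (n - 4)*(n^3 - 2*n^2 - 15*n + 36) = (n - 4)*(n - 3)*(n^2 + n - 12) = (n - 4)*(n - 3)*(n + 4)*(n - 3)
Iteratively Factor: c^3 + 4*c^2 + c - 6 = (c + 3)*(c^2 + c - 2) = (c - 1)*(c + 3)*(c + 2)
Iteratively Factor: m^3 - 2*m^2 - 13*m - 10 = (m - 5)*(m^2 + 3*m + 2) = (m - 5)*(m + 1)*(m + 2)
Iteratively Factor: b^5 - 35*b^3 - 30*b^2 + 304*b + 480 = (b - 5)*(b^4 + 5*b^3 - 10*b^2 - 80*b - 96) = (b - 5)*(b + 3)*(b^3 + 2*b^2 - 16*b - 32) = (b - 5)*(b + 2)*(b + 3)*(b^2 - 16) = (b - 5)*(b - 4)*(b + 2)*(b + 3)*(b + 4)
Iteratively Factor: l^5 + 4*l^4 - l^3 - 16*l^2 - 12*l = (l + 2)*(l^4 + 2*l^3 - 5*l^2 - 6*l) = (l + 2)*(l + 3)*(l^3 - l^2 - 2*l) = (l - 2)*(l + 2)*(l + 3)*(l^2 + l) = (l - 2)*(l + 1)*(l + 2)*(l + 3)*(l)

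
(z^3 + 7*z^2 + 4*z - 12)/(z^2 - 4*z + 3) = (z^2 + 8*z + 12)/(z - 3)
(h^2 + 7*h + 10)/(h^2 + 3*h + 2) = (h + 5)/(h + 1)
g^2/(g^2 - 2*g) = g/(g - 2)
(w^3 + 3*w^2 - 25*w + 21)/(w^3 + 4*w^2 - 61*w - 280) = (w^2 - 4*w + 3)/(w^2 - 3*w - 40)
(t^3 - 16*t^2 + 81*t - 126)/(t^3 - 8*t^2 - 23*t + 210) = (t - 3)/(t + 5)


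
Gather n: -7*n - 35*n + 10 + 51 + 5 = 66 - 42*n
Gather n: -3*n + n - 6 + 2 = -2*n - 4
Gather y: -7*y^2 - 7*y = -7*y^2 - 7*y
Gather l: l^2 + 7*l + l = l^2 + 8*l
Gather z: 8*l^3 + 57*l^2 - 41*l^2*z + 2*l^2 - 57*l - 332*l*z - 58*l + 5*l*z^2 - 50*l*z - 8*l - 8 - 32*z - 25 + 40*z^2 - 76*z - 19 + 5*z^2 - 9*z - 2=8*l^3 + 59*l^2 - 123*l + z^2*(5*l + 45) + z*(-41*l^2 - 382*l - 117) - 54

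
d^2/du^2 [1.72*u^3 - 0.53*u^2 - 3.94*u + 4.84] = 10.32*u - 1.06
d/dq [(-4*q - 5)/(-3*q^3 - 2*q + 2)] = (12*q^3 + 8*q - (4*q + 5)*(9*q^2 + 2) - 8)/(3*q^3 + 2*q - 2)^2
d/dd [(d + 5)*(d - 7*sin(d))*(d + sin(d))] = (d + 5)*(d - 7*sin(d))*(cos(d) + 1) - (d + 5)*(d + sin(d))*(7*cos(d) - 1) + (d - 7*sin(d))*(d + sin(d))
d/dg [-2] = 0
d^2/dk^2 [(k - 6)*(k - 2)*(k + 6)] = 6*k - 4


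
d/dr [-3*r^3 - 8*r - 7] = -9*r^2 - 8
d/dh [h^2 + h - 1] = 2*h + 1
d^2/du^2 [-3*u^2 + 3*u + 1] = -6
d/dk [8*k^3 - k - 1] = 24*k^2 - 1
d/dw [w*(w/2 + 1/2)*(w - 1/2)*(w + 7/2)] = 2*w^3 + 6*w^2 + 5*w/4 - 7/8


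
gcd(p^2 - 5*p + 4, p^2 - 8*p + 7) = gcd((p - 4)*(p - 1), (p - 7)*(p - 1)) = p - 1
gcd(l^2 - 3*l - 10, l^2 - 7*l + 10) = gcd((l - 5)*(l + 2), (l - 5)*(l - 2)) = l - 5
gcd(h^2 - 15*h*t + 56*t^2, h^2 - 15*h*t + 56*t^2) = h^2 - 15*h*t + 56*t^2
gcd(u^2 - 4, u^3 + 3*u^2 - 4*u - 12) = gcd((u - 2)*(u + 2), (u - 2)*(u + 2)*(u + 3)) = u^2 - 4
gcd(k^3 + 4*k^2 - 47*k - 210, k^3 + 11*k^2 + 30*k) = k^2 + 11*k + 30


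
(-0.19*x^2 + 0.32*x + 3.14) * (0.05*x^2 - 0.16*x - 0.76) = -0.0095*x^4 + 0.0464*x^3 + 0.2502*x^2 - 0.7456*x - 2.3864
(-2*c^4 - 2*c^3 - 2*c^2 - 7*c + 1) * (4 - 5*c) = 10*c^5 + 2*c^4 + 2*c^3 + 27*c^2 - 33*c + 4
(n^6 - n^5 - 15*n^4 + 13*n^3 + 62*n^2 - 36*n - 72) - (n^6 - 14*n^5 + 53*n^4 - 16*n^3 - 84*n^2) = 13*n^5 - 68*n^4 + 29*n^3 + 146*n^2 - 36*n - 72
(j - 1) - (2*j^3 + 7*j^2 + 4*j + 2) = -2*j^3 - 7*j^2 - 3*j - 3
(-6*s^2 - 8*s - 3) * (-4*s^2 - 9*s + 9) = 24*s^4 + 86*s^3 + 30*s^2 - 45*s - 27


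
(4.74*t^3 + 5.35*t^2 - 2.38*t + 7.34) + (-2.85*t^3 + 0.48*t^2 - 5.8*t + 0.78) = 1.89*t^3 + 5.83*t^2 - 8.18*t + 8.12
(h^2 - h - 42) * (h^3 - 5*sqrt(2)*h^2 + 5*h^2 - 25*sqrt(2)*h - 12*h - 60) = h^5 - 5*sqrt(2)*h^4 + 4*h^4 - 59*h^3 - 20*sqrt(2)*h^3 - 258*h^2 + 235*sqrt(2)*h^2 + 564*h + 1050*sqrt(2)*h + 2520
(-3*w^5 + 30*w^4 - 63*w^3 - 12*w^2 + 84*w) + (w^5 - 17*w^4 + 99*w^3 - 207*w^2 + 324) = -2*w^5 + 13*w^4 + 36*w^3 - 219*w^2 + 84*w + 324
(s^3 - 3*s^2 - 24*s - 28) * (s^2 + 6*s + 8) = s^5 + 3*s^4 - 34*s^3 - 196*s^2 - 360*s - 224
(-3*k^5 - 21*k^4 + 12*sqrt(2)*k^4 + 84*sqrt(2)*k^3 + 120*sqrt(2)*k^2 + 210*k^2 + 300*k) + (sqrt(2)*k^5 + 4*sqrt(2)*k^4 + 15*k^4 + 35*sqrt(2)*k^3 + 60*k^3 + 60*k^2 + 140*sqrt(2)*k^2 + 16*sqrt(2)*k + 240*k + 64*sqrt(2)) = -3*k^5 + sqrt(2)*k^5 - 6*k^4 + 16*sqrt(2)*k^4 + 60*k^3 + 119*sqrt(2)*k^3 + 270*k^2 + 260*sqrt(2)*k^2 + 16*sqrt(2)*k + 540*k + 64*sqrt(2)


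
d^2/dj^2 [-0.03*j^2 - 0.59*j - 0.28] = -0.0600000000000000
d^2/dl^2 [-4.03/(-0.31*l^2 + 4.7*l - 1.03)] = (-0.774566*l^2 + 11.74342*l + 4.03*(0.62*l - 4.7)*(1.24*l - 9.4) - 2.573558)/(0.31*l^2 - 4.7*l + 1.03)^3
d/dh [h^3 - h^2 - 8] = h*(3*h - 2)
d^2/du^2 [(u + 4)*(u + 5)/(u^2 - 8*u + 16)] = 2*(17*u + 148)/(u^4 - 16*u^3 + 96*u^2 - 256*u + 256)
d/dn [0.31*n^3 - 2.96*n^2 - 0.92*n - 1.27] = 0.93*n^2 - 5.92*n - 0.92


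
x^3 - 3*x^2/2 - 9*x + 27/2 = (x - 3)*(x - 3/2)*(x + 3)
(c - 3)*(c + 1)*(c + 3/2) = c^3 - c^2/2 - 6*c - 9/2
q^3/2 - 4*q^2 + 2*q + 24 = (q/2 + 1)*(q - 6)*(q - 4)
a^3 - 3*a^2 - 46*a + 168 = (a - 6)*(a - 4)*(a + 7)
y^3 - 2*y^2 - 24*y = y*(y - 6)*(y + 4)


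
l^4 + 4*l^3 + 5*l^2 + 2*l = l*(l + 1)^2*(l + 2)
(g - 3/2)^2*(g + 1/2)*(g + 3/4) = g^4 - 7*g^3/4 - 9*g^2/8 + 27*g/16 + 27/32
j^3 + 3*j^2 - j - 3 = (j - 1)*(j + 1)*(j + 3)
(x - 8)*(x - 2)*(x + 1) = x^3 - 9*x^2 + 6*x + 16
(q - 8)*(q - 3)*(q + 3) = q^3 - 8*q^2 - 9*q + 72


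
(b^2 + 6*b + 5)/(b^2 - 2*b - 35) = (b + 1)/(b - 7)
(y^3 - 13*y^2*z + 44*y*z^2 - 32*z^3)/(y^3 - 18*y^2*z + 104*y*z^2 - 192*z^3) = (y - z)/(y - 6*z)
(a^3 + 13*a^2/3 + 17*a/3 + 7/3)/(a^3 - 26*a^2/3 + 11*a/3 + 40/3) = (3*a^2 + 10*a + 7)/(3*a^2 - 29*a + 40)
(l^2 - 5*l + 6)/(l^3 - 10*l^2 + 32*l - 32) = (l - 3)/(l^2 - 8*l + 16)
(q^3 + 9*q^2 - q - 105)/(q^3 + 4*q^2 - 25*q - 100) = (q^2 + 4*q - 21)/(q^2 - q - 20)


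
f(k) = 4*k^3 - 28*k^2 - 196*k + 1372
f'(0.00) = -196.00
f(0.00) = 1372.00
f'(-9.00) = 1280.00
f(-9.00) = -2048.00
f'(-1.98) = -38.08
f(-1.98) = 1619.26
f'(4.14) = -222.16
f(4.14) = 364.48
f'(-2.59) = 29.54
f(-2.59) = 1622.32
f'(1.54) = -253.78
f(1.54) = 1018.36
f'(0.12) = -202.55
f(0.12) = 1348.08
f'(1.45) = -251.97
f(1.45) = 1041.12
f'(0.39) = -216.01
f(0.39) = 1291.54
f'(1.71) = -256.67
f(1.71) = 974.97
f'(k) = 12*k^2 - 56*k - 196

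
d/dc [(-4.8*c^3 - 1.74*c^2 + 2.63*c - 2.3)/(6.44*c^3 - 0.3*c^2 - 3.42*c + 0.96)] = (1.4210854715202e-14*c^5 + 12.6456*c^4 - 1.04240000000001*c^3 + 37.3518*c^2 - 4.7208*c - 5.3412)/(41.4736*c^6 - 3.864*c^5 - 43.9596*c^4 + 14.4168*c^3 + 11.1204*c^2 - 6.5664*c + 0.9216)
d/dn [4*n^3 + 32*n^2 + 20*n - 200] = 12*n^2 + 64*n + 20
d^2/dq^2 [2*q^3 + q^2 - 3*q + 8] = 12*q + 2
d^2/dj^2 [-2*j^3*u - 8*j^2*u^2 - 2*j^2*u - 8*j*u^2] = 4*u*(-3*j - 4*u - 1)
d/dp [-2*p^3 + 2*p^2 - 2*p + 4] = -6*p^2 + 4*p - 2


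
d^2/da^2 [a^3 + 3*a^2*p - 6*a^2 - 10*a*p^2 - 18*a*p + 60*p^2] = 6*a + 6*p - 12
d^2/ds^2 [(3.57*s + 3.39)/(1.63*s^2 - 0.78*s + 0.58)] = ((3.26*s - 0.78)*(3.57*s + 3.39)*(6.52*s - 1.56) - (34.9146*s + 5.4822)*(1.63*s^2 - 0.78*s + 0.58))/(1.63*s^2 - 0.78*s + 0.58)^3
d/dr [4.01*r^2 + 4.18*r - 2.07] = 8.02*r + 4.18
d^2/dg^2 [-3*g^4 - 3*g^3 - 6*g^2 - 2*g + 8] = -36*g^2 - 18*g - 12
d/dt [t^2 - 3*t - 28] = 2*t - 3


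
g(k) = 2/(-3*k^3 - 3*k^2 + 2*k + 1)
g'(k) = 2*(9*k^2 + 6*k - 2)/(-3*k^3 - 3*k^2 + 2*k + 1)^2 = 2*(9*k^2 + 6*k - 2)/(3*k^3 + 3*k^2 - 2*k - 1)^2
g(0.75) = -4.41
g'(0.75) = 73.66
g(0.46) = 2.01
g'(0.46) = 5.40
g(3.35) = -0.01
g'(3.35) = 0.01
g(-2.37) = 0.10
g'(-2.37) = 0.18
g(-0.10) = 2.59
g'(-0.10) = -8.40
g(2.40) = -0.04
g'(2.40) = 0.05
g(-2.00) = 0.22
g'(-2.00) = 0.54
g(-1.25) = -6.10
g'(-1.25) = 84.75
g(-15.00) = 0.00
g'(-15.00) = 0.00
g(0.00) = 2.00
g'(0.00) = -4.00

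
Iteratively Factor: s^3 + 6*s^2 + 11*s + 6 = (s + 2)*(s^2 + 4*s + 3) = (s + 1)*(s + 2)*(s + 3)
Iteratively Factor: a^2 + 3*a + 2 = (a + 1)*(a + 2)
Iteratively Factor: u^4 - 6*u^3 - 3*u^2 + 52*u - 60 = (u - 2)*(u^3 - 4*u^2 - 11*u + 30) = (u - 5)*(u - 2)*(u^2 + u - 6) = (u - 5)*(u - 2)^2*(u + 3)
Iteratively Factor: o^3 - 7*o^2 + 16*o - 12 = (o - 2)*(o^2 - 5*o + 6) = (o - 2)^2*(o - 3)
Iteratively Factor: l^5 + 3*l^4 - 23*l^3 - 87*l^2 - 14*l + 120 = (l - 5)*(l^4 + 8*l^3 + 17*l^2 - 2*l - 24) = (l - 5)*(l + 2)*(l^3 + 6*l^2 + 5*l - 12) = (l - 5)*(l - 1)*(l + 2)*(l^2 + 7*l + 12) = (l - 5)*(l - 1)*(l + 2)*(l + 4)*(l + 3)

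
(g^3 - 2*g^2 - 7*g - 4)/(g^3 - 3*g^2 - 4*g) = (g + 1)/g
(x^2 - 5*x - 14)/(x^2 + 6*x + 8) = (x - 7)/(x + 4)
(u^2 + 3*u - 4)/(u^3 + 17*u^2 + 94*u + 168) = (u - 1)/(u^2 + 13*u + 42)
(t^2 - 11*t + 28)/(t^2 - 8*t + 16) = (t - 7)/(t - 4)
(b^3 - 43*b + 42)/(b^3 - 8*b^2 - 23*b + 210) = (b^2 + 6*b - 7)/(b^2 - 2*b - 35)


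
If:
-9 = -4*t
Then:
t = 9/4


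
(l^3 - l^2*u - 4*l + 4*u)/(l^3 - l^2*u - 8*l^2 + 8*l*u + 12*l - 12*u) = (l + 2)/(l - 6)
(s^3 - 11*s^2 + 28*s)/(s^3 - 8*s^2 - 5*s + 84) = s/(s + 3)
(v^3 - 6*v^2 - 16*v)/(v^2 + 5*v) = (v^2 - 6*v - 16)/(v + 5)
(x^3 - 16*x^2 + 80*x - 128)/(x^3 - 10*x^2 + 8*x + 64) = (x - 4)/(x + 2)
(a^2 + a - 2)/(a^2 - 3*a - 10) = (a - 1)/(a - 5)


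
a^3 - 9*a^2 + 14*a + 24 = (a - 6)*(a - 4)*(a + 1)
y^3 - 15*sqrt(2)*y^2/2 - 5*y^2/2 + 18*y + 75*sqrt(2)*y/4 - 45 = (y - 5/2)*(y - 6*sqrt(2))*(y - 3*sqrt(2)/2)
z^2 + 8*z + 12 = (z + 2)*(z + 6)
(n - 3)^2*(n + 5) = n^3 - n^2 - 21*n + 45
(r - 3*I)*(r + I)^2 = r^3 - I*r^2 + 5*r + 3*I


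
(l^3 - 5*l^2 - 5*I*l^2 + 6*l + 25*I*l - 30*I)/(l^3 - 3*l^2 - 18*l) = (l^3 - 5*l^2*(1 + I) + l*(6 + 25*I) - 30*I)/(l*(l^2 - 3*l - 18))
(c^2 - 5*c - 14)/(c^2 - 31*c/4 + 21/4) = 4*(c + 2)/(4*c - 3)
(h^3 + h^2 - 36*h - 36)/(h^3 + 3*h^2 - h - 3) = (h^2 - 36)/(h^2 + 2*h - 3)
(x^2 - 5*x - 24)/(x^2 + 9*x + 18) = (x - 8)/(x + 6)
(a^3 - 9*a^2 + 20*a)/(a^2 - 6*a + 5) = a*(a - 4)/(a - 1)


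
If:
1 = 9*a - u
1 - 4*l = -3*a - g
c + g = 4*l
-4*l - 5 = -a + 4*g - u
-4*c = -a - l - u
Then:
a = -17/3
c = -16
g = -28/3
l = -19/3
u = -52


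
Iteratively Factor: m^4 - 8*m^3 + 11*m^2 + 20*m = (m + 1)*(m^3 - 9*m^2 + 20*m) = m*(m + 1)*(m^2 - 9*m + 20) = m*(m - 4)*(m + 1)*(m - 5)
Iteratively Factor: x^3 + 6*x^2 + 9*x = (x + 3)*(x^2 + 3*x) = (x + 3)^2*(x)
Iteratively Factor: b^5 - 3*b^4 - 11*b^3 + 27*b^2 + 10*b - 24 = (b + 1)*(b^4 - 4*b^3 - 7*b^2 + 34*b - 24) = (b - 2)*(b + 1)*(b^3 - 2*b^2 - 11*b + 12) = (b - 4)*(b - 2)*(b + 1)*(b^2 + 2*b - 3) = (b - 4)*(b - 2)*(b - 1)*(b + 1)*(b + 3)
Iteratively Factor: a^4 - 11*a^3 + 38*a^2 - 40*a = (a - 4)*(a^3 - 7*a^2 + 10*a) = (a - 4)*(a - 2)*(a^2 - 5*a) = (a - 5)*(a - 4)*(a - 2)*(a)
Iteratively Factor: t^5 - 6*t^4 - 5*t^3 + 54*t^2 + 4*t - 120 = (t + 2)*(t^4 - 8*t^3 + 11*t^2 + 32*t - 60) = (t - 3)*(t + 2)*(t^3 - 5*t^2 - 4*t + 20) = (t - 3)*(t + 2)^2*(t^2 - 7*t + 10) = (t - 5)*(t - 3)*(t + 2)^2*(t - 2)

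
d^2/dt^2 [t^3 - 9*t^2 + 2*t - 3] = 6*t - 18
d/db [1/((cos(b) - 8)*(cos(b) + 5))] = (2*cos(b) - 3)*sin(b)/((cos(b) - 8)^2*(cos(b) + 5)^2)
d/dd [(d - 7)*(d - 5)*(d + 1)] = 3*d^2 - 22*d + 23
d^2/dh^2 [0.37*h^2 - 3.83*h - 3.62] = 0.740000000000000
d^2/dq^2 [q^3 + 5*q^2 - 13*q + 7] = 6*q + 10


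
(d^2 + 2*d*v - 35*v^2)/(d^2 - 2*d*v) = (d^2 + 2*d*v - 35*v^2)/(d*(d - 2*v))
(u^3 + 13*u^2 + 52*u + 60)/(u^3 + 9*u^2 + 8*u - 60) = (u + 2)/(u - 2)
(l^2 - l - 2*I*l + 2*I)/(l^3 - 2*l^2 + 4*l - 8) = (l - 1)/(l^2 + 2*l*(-1 + I) - 4*I)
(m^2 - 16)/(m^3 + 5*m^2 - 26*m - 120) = (m - 4)/(m^2 + m - 30)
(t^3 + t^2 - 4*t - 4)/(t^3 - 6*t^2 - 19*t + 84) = (t^3 + t^2 - 4*t - 4)/(t^3 - 6*t^2 - 19*t + 84)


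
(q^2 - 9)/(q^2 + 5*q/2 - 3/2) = 2*(q - 3)/(2*q - 1)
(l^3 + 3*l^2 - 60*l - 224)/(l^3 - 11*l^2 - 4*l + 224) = (l + 7)/(l - 7)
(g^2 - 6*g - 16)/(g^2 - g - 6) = (g - 8)/(g - 3)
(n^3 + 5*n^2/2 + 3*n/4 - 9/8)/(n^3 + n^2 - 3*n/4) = (n + 3/2)/n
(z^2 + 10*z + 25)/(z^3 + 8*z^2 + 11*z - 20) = (z + 5)/(z^2 + 3*z - 4)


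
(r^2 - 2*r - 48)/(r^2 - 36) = (r - 8)/(r - 6)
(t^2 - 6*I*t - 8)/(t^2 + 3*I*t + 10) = (t - 4*I)/(t + 5*I)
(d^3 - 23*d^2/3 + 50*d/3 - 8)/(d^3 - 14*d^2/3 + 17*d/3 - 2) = (d - 4)/(d - 1)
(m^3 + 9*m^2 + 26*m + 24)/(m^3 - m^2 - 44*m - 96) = (m + 2)/(m - 8)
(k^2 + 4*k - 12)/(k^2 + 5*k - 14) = (k + 6)/(k + 7)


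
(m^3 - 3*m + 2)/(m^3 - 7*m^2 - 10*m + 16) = (m - 1)/(m - 8)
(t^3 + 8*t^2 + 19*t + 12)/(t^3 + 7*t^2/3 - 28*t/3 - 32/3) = 3*(t + 3)/(3*t - 8)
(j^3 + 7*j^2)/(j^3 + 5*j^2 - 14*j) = j/(j - 2)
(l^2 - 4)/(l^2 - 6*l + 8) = (l + 2)/(l - 4)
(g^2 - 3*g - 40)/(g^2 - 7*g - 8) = (g + 5)/(g + 1)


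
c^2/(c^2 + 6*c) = c/(c + 6)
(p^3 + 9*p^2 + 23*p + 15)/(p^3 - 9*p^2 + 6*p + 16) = (p^2 + 8*p + 15)/(p^2 - 10*p + 16)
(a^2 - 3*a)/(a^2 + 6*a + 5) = a*(a - 3)/(a^2 + 6*a + 5)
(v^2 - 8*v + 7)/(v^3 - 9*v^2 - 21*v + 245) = (v - 1)/(v^2 - 2*v - 35)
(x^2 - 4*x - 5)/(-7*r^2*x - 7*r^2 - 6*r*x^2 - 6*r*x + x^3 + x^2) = (x - 5)/(-7*r^2 - 6*r*x + x^2)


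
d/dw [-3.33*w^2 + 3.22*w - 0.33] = 3.22 - 6.66*w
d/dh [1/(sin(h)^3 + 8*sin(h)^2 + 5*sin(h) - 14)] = -(3*sin(h)^2 + 16*sin(h) + 5)*cos(h)/(sin(h)^3 + 8*sin(h)^2 + 5*sin(h) - 14)^2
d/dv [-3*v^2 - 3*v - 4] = -6*v - 3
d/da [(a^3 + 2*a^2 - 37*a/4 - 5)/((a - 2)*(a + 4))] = (a^2 - 4*a + 21/4)/(a^2 - 4*a + 4)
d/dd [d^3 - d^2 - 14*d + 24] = 3*d^2 - 2*d - 14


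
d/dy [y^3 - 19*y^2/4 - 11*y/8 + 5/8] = 3*y^2 - 19*y/2 - 11/8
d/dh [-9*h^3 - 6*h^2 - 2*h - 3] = -27*h^2 - 12*h - 2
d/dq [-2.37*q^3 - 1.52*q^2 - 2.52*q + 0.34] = -7.11*q^2 - 3.04*q - 2.52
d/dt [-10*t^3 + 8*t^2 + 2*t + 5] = -30*t^2 + 16*t + 2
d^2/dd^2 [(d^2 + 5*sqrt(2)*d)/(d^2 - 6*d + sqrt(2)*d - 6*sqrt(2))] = 4*(2*sqrt(2)*d^3 + 3*d^3 + 9*sqrt(2)*d^2 + 90*d - 144 + 30*sqrt(2))/(d^6 - 18*d^5 + 3*sqrt(2)*d^5 - 54*sqrt(2)*d^4 + 114*d^4 - 324*d^3 + 326*sqrt(2)*d^3 - 684*sqrt(2)*d^2 + 648*d^2 - 1296*d + 216*sqrt(2)*d - 432*sqrt(2))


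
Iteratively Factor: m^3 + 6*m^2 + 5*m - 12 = (m + 4)*(m^2 + 2*m - 3) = (m - 1)*(m + 4)*(m + 3)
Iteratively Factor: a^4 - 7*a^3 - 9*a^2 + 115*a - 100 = (a + 4)*(a^3 - 11*a^2 + 35*a - 25) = (a - 5)*(a + 4)*(a^2 - 6*a + 5) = (a - 5)*(a - 1)*(a + 4)*(a - 5)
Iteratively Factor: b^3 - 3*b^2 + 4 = (b - 2)*(b^2 - b - 2) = (b - 2)*(b + 1)*(b - 2)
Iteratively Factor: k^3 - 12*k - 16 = (k + 2)*(k^2 - 2*k - 8) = (k - 4)*(k + 2)*(k + 2)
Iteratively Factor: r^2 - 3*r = (r - 3)*(r)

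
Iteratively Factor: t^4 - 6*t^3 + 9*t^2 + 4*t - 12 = (t - 2)*(t^3 - 4*t^2 + t + 6) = (t - 2)*(t + 1)*(t^2 - 5*t + 6) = (t - 2)^2*(t + 1)*(t - 3)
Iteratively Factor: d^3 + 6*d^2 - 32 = (d + 4)*(d^2 + 2*d - 8) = (d - 2)*(d + 4)*(d + 4)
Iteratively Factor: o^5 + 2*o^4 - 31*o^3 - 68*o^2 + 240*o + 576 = (o + 4)*(o^4 - 2*o^3 - 23*o^2 + 24*o + 144) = (o - 4)*(o + 4)*(o^3 + 2*o^2 - 15*o - 36) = (o - 4)^2*(o + 4)*(o^2 + 6*o + 9) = (o - 4)^2*(o + 3)*(o + 4)*(o + 3)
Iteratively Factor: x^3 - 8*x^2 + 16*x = (x - 4)*(x^2 - 4*x) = (x - 4)^2*(x)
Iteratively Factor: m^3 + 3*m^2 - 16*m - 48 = (m - 4)*(m^2 + 7*m + 12) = (m - 4)*(m + 4)*(m + 3)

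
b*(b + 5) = b^2 + 5*b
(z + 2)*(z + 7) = z^2 + 9*z + 14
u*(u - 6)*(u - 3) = u^3 - 9*u^2 + 18*u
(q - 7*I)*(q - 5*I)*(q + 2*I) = q^3 - 10*I*q^2 - 11*q - 70*I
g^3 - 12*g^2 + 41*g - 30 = (g - 6)*(g - 5)*(g - 1)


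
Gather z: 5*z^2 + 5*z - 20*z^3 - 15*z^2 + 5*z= -20*z^3 - 10*z^2 + 10*z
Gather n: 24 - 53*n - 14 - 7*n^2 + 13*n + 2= -7*n^2 - 40*n + 12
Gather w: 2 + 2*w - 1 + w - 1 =3*w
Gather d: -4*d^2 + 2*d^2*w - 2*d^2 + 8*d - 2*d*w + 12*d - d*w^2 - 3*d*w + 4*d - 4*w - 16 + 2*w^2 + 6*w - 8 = d^2*(2*w - 6) + d*(-w^2 - 5*w + 24) + 2*w^2 + 2*w - 24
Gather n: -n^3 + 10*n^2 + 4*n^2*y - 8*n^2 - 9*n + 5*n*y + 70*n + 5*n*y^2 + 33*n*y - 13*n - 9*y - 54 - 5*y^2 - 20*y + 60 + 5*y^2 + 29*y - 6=-n^3 + n^2*(4*y + 2) + n*(5*y^2 + 38*y + 48)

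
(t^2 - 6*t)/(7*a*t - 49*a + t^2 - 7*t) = t*(t - 6)/(7*a*t - 49*a + t^2 - 7*t)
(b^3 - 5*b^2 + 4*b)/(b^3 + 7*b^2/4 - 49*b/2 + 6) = 4*b*(b - 1)/(4*b^2 + 23*b - 6)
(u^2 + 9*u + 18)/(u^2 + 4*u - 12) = (u + 3)/(u - 2)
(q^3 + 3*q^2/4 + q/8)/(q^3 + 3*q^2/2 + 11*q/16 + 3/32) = 4*q/(4*q + 3)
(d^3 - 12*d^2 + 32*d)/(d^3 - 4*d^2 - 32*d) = (d - 4)/(d + 4)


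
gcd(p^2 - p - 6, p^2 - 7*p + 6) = 1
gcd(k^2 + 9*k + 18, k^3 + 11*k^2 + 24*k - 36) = k + 6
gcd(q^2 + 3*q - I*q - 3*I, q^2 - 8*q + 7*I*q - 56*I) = 1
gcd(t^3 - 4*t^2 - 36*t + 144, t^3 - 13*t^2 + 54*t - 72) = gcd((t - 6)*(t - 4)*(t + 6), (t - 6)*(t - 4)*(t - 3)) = t^2 - 10*t + 24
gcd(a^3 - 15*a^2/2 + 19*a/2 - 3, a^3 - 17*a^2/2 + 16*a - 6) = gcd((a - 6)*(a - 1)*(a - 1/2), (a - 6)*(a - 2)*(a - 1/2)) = a^2 - 13*a/2 + 3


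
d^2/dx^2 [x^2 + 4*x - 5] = 2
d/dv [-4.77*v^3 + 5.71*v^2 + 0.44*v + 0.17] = -14.31*v^2 + 11.42*v + 0.44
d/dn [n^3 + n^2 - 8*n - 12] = 3*n^2 + 2*n - 8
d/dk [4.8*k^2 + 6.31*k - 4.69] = 9.6*k + 6.31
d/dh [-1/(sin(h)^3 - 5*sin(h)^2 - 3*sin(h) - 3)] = -(10*sin(h) + 3*cos(h)^2)*cos(h)/(-sin(h)^3 + 5*sin(h)^2 + 3*sin(h) + 3)^2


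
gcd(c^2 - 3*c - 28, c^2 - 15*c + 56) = c - 7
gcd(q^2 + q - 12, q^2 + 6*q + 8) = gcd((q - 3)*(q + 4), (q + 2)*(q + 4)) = q + 4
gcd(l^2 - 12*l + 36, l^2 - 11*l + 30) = l - 6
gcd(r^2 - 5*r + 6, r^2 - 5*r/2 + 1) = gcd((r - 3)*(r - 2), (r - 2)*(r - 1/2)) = r - 2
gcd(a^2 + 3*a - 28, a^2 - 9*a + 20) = a - 4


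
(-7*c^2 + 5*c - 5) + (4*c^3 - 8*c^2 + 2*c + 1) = 4*c^3 - 15*c^2 + 7*c - 4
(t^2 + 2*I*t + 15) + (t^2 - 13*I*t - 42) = 2*t^2 - 11*I*t - 27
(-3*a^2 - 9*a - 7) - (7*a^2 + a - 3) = -10*a^2 - 10*a - 4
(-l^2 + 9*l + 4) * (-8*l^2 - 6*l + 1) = 8*l^4 - 66*l^3 - 87*l^2 - 15*l + 4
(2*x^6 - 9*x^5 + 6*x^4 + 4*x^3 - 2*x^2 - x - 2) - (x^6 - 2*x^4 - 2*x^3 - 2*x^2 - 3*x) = x^6 - 9*x^5 + 8*x^4 + 6*x^3 + 2*x - 2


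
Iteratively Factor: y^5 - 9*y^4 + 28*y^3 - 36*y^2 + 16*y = (y - 1)*(y^4 - 8*y^3 + 20*y^2 - 16*y) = y*(y - 1)*(y^3 - 8*y^2 + 20*y - 16) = y*(y - 2)*(y - 1)*(y^2 - 6*y + 8) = y*(y - 2)^2*(y - 1)*(y - 4)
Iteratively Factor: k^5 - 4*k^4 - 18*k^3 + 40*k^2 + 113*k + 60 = (k - 5)*(k^4 + k^3 - 13*k^2 - 25*k - 12) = (k - 5)*(k - 4)*(k^3 + 5*k^2 + 7*k + 3) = (k - 5)*(k - 4)*(k + 1)*(k^2 + 4*k + 3) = (k - 5)*(k - 4)*(k + 1)^2*(k + 3)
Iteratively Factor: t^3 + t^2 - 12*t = (t)*(t^2 + t - 12) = t*(t - 3)*(t + 4)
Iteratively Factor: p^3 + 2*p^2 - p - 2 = (p + 1)*(p^2 + p - 2) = (p - 1)*(p + 1)*(p + 2)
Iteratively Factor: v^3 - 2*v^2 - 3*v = (v + 1)*(v^2 - 3*v) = (v - 3)*(v + 1)*(v)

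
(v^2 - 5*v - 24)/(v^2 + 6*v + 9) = (v - 8)/(v + 3)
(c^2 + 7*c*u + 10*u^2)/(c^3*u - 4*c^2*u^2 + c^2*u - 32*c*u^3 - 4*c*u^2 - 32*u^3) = (-c^2 - 7*c*u - 10*u^2)/(u*(-c^3 + 4*c^2*u - c^2 + 32*c*u^2 + 4*c*u + 32*u^2))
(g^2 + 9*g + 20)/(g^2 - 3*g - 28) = (g + 5)/(g - 7)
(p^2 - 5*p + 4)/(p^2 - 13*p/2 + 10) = 2*(p - 1)/(2*p - 5)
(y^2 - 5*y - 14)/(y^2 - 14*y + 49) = (y + 2)/(y - 7)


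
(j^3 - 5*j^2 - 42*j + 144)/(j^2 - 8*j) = j + 3 - 18/j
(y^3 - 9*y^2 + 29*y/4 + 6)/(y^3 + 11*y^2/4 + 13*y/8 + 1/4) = 2*(2*y^2 - 19*y + 24)/(4*y^2 + 9*y + 2)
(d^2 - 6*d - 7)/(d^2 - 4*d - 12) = (-d^2 + 6*d + 7)/(-d^2 + 4*d + 12)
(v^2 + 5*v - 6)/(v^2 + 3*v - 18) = (v - 1)/(v - 3)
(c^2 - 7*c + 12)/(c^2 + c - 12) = (c - 4)/(c + 4)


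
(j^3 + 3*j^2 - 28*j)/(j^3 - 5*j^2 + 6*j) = (j^2 + 3*j - 28)/(j^2 - 5*j + 6)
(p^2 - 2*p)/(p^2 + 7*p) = (p - 2)/(p + 7)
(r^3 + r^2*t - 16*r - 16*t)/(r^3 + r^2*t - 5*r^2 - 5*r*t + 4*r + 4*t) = (r + 4)/(r - 1)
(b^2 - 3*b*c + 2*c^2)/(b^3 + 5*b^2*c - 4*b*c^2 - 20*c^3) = (b - c)/(b^2 + 7*b*c + 10*c^2)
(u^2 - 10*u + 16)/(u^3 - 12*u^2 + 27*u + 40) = (u - 2)/(u^2 - 4*u - 5)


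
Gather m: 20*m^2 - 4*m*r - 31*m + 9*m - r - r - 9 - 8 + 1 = 20*m^2 + m*(-4*r - 22) - 2*r - 16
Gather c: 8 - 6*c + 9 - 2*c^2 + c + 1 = -2*c^2 - 5*c + 18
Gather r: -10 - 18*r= -18*r - 10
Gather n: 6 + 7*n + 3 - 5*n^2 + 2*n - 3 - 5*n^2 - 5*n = -10*n^2 + 4*n + 6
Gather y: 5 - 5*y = 5 - 5*y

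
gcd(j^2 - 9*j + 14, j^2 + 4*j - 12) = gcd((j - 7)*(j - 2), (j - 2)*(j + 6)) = j - 2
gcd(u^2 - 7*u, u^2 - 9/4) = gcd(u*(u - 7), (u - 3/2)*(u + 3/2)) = 1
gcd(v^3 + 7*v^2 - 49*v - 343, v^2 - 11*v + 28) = v - 7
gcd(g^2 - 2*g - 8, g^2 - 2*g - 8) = g^2 - 2*g - 8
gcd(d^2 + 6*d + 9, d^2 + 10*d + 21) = d + 3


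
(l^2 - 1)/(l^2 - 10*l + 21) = (l^2 - 1)/(l^2 - 10*l + 21)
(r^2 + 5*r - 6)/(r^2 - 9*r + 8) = (r + 6)/(r - 8)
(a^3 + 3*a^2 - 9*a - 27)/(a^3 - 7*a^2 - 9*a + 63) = (a + 3)/(a - 7)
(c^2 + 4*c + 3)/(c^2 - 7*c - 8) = (c + 3)/(c - 8)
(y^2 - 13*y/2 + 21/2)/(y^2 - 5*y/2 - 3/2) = (2*y - 7)/(2*y + 1)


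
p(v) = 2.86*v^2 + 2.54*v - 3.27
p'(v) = 5.72*v + 2.54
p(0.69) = -0.16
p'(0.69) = 6.49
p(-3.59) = 24.47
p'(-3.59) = -17.99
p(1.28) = 4.67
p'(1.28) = 9.86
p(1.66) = 8.83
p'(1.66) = 12.04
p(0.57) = -0.89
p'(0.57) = 5.80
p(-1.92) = 2.40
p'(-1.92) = -8.44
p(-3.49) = 22.70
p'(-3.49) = -17.42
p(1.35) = 5.37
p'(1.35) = 10.26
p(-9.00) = 205.53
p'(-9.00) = -48.94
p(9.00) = 251.25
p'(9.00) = 54.02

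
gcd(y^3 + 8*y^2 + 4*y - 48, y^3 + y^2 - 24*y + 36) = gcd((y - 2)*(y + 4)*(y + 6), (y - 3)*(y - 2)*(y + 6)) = y^2 + 4*y - 12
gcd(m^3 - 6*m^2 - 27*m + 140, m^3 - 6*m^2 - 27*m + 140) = m^3 - 6*m^2 - 27*m + 140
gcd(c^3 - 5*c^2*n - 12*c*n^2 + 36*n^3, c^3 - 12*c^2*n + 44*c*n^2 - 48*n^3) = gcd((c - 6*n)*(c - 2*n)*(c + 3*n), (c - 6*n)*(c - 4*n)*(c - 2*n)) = c^2 - 8*c*n + 12*n^2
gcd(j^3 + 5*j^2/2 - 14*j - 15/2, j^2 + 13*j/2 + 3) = j + 1/2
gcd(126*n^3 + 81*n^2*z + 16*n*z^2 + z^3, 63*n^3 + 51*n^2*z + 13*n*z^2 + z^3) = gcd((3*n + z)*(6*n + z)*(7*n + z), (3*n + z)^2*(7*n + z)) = 21*n^2 + 10*n*z + z^2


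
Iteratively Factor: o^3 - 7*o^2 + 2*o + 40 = (o - 4)*(o^2 - 3*o - 10) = (o - 5)*(o - 4)*(o + 2)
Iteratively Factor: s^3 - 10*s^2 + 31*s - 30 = (s - 3)*(s^2 - 7*s + 10) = (s - 3)*(s - 2)*(s - 5)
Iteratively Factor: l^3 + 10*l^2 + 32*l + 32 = (l + 4)*(l^2 + 6*l + 8) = (l + 4)^2*(l + 2)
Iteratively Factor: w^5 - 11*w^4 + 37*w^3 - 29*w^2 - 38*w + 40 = (w - 2)*(w^4 - 9*w^3 + 19*w^2 + 9*w - 20) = (w - 5)*(w - 2)*(w^3 - 4*w^2 - w + 4) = (w - 5)*(w - 4)*(w - 2)*(w^2 - 1) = (w - 5)*(w - 4)*(w - 2)*(w + 1)*(w - 1)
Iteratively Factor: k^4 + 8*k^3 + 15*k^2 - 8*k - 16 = (k + 4)*(k^3 + 4*k^2 - k - 4) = (k + 1)*(k + 4)*(k^2 + 3*k - 4) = (k - 1)*(k + 1)*(k + 4)*(k + 4)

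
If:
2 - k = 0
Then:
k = 2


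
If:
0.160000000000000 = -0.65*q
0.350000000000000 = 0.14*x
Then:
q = -0.25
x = 2.50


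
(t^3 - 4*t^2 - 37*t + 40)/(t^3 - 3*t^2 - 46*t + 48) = (t + 5)/(t + 6)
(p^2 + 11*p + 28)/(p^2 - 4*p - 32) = (p + 7)/(p - 8)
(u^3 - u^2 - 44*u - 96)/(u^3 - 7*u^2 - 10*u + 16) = (u^2 + 7*u + 12)/(u^2 + u - 2)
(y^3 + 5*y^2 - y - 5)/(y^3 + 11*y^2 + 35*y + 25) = (y - 1)/(y + 5)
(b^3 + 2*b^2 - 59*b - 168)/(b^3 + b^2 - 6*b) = (b^2 - b - 56)/(b*(b - 2))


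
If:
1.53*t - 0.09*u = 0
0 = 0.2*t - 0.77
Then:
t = 3.85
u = 65.45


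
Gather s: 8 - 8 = 0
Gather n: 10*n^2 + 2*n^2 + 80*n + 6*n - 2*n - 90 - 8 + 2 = 12*n^2 + 84*n - 96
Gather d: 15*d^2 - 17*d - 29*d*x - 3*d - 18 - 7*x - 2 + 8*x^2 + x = 15*d^2 + d*(-29*x - 20) + 8*x^2 - 6*x - 20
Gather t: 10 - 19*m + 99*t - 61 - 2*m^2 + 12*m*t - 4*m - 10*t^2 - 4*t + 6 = -2*m^2 - 23*m - 10*t^2 + t*(12*m + 95) - 45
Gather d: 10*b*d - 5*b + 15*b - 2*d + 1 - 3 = 10*b + d*(10*b - 2) - 2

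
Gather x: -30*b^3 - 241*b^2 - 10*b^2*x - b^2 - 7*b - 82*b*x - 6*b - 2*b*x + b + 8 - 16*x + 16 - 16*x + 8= -30*b^3 - 242*b^2 - 12*b + x*(-10*b^2 - 84*b - 32) + 32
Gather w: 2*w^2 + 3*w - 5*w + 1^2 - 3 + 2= 2*w^2 - 2*w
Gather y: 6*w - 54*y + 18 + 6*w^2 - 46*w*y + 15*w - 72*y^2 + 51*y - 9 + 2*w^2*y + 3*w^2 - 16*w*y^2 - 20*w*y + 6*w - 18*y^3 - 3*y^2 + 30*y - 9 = 9*w^2 + 27*w - 18*y^3 + y^2*(-16*w - 75) + y*(2*w^2 - 66*w + 27)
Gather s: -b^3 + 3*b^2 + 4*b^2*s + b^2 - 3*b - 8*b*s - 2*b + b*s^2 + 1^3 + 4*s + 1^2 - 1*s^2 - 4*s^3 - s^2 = -b^3 + 4*b^2 - 5*b - 4*s^3 + s^2*(b - 2) + s*(4*b^2 - 8*b + 4) + 2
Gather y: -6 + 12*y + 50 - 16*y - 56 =-4*y - 12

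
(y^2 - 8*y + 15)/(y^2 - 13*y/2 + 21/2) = 2*(y - 5)/(2*y - 7)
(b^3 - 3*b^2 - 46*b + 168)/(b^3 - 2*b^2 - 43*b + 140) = (b - 6)/(b - 5)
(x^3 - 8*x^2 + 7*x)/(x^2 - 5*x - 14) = x*(x - 1)/(x + 2)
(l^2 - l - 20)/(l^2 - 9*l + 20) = (l + 4)/(l - 4)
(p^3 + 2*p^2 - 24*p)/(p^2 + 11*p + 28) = p*(p^2 + 2*p - 24)/(p^2 + 11*p + 28)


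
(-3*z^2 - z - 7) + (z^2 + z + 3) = -2*z^2 - 4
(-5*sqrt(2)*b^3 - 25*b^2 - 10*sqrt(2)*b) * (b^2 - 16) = -5*sqrt(2)*b^5 - 25*b^4 + 70*sqrt(2)*b^3 + 400*b^2 + 160*sqrt(2)*b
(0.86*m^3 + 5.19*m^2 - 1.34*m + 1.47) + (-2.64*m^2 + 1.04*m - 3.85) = 0.86*m^3 + 2.55*m^2 - 0.3*m - 2.38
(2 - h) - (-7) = 9 - h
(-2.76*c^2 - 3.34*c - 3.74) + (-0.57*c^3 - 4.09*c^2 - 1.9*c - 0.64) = -0.57*c^3 - 6.85*c^2 - 5.24*c - 4.38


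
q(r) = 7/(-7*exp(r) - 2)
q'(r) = 49*exp(r)/(-7*exp(r) - 2)^2 = 49*exp(r)/(7*exp(r) + 2)^2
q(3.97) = -0.02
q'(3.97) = 0.02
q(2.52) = -0.08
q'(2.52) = 0.08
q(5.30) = -0.00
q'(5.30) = 0.00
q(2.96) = -0.05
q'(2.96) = 0.05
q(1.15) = -0.29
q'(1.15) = 0.27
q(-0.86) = -1.41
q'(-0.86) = 0.84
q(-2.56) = -2.75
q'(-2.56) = 0.59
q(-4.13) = -3.31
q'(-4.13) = 0.18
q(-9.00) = -3.50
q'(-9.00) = 0.00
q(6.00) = 0.00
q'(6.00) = 0.00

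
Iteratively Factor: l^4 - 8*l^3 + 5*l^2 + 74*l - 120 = (l - 2)*(l^3 - 6*l^2 - 7*l + 60) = (l - 5)*(l - 2)*(l^2 - l - 12) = (l - 5)*(l - 2)*(l + 3)*(l - 4)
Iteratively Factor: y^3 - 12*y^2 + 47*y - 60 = (y - 5)*(y^2 - 7*y + 12) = (y - 5)*(y - 3)*(y - 4)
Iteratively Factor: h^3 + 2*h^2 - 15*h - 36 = (h + 3)*(h^2 - h - 12) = (h - 4)*(h + 3)*(h + 3)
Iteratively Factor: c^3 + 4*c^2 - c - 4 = (c + 4)*(c^2 - 1) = (c - 1)*(c + 4)*(c + 1)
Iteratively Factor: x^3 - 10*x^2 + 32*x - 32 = (x - 4)*(x^2 - 6*x + 8) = (x - 4)^2*(x - 2)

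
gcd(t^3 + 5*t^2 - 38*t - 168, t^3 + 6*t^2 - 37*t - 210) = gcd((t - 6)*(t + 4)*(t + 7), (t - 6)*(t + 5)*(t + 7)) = t^2 + t - 42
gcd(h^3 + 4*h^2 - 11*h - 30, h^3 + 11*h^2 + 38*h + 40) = h^2 + 7*h + 10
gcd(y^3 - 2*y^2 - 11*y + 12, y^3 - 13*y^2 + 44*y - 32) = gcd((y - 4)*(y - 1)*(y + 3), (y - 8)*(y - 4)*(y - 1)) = y^2 - 5*y + 4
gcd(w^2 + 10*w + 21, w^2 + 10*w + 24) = 1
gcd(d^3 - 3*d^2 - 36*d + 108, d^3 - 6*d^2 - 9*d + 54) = d^2 - 9*d + 18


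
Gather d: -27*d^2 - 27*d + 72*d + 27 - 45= -27*d^2 + 45*d - 18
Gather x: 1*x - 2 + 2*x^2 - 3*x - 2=2*x^2 - 2*x - 4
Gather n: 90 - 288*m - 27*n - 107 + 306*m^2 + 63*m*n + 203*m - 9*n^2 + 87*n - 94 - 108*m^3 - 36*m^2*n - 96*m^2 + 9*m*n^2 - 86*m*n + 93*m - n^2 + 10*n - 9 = -108*m^3 + 210*m^2 + 8*m + n^2*(9*m - 10) + n*(-36*m^2 - 23*m + 70) - 120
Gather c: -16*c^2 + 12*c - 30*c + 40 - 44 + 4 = -16*c^2 - 18*c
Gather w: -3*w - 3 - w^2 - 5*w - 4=-w^2 - 8*w - 7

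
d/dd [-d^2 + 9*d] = 9 - 2*d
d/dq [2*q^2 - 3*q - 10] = 4*q - 3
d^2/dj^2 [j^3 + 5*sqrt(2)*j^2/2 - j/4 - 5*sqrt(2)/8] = 6*j + 5*sqrt(2)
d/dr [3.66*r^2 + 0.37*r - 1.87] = 7.32*r + 0.37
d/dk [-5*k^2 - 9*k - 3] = -10*k - 9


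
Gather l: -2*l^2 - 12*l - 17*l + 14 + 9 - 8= -2*l^2 - 29*l + 15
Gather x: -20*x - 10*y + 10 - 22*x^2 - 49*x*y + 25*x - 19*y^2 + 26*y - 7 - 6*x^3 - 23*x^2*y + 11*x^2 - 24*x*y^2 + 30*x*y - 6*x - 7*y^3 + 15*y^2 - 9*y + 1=-6*x^3 + x^2*(-23*y - 11) + x*(-24*y^2 - 19*y - 1) - 7*y^3 - 4*y^2 + 7*y + 4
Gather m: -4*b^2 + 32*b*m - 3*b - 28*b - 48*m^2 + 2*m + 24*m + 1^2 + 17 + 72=-4*b^2 - 31*b - 48*m^2 + m*(32*b + 26) + 90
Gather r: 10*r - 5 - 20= 10*r - 25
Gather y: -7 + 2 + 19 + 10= 24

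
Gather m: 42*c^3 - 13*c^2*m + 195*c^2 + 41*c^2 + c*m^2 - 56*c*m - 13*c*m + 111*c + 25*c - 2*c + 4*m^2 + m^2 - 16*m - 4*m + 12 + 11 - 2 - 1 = 42*c^3 + 236*c^2 + 134*c + m^2*(c + 5) + m*(-13*c^2 - 69*c - 20) + 20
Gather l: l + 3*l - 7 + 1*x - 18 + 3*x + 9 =4*l + 4*x - 16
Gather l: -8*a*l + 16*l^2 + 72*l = 16*l^2 + l*(72 - 8*a)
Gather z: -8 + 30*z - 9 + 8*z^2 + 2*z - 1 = 8*z^2 + 32*z - 18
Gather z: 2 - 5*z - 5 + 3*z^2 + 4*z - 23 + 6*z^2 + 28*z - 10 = 9*z^2 + 27*z - 36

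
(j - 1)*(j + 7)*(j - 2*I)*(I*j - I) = I*j^4 + 2*j^3 + 5*I*j^3 + 10*j^2 - 13*I*j^2 - 26*j + 7*I*j + 14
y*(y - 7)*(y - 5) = y^3 - 12*y^2 + 35*y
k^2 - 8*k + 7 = (k - 7)*(k - 1)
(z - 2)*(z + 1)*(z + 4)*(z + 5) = z^4 + 8*z^3 + 9*z^2 - 38*z - 40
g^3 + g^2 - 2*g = g*(g - 1)*(g + 2)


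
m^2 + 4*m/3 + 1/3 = (m + 1/3)*(m + 1)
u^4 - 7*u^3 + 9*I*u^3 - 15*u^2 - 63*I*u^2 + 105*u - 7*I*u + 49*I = (u - 7)*(u + I)^2*(u + 7*I)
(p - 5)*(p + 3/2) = p^2 - 7*p/2 - 15/2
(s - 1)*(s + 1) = s^2 - 1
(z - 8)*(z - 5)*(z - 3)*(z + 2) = z^4 - 14*z^3 + 47*z^2 + 38*z - 240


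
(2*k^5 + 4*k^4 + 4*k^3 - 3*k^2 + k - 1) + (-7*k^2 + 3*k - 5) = 2*k^5 + 4*k^4 + 4*k^3 - 10*k^2 + 4*k - 6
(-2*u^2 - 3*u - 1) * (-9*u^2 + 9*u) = 18*u^4 + 9*u^3 - 18*u^2 - 9*u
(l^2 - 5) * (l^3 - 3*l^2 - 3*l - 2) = l^5 - 3*l^4 - 8*l^3 + 13*l^2 + 15*l + 10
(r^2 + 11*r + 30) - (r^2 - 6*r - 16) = 17*r + 46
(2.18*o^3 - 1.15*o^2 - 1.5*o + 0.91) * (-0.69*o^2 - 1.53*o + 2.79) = -1.5042*o^5 - 2.5419*o^4 + 8.8767*o^3 - 1.5414*o^2 - 5.5773*o + 2.5389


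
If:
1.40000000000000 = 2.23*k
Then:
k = 0.63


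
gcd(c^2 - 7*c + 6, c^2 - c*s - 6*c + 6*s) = c - 6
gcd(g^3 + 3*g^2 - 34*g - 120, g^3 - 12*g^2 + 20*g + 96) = g - 6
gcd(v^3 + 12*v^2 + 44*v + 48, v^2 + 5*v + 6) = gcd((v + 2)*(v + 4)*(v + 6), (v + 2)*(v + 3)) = v + 2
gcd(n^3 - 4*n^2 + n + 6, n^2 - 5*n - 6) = n + 1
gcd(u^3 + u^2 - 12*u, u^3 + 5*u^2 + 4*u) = u^2 + 4*u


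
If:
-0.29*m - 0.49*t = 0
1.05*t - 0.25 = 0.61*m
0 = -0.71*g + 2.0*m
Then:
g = -0.57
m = -0.20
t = 0.12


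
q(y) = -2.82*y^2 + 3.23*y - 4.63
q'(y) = 3.23 - 5.64*y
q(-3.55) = -51.64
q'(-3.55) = 23.25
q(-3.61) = -53.04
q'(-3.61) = 23.59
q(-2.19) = -25.23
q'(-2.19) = 15.58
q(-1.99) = -22.23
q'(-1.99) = 14.45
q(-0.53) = -7.13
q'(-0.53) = 6.22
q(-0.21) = -5.43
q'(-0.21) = 4.41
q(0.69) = -3.74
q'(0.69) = -0.66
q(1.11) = -4.52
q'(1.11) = -3.03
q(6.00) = -86.77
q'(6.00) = -30.61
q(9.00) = -203.98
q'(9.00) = -47.53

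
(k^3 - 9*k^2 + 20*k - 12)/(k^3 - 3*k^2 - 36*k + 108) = (k^2 - 3*k + 2)/(k^2 + 3*k - 18)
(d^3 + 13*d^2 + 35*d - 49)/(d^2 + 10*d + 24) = (d^3 + 13*d^2 + 35*d - 49)/(d^2 + 10*d + 24)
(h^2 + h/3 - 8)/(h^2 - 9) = (h - 8/3)/(h - 3)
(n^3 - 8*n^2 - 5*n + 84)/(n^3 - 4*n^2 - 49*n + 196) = (n + 3)/(n + 7)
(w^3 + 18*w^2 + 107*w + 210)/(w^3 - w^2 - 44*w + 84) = (w^2 + 11*w + 30)/(w^2 - 8*w + 12)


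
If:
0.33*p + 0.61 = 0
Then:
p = -1.85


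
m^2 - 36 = (m - 6)*(m + 6)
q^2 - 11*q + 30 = (q - 6)*(q - 5)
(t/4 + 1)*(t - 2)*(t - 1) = t^3/4 + t^2/4 - 5*t/2 + 2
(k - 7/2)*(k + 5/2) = k^2 - k - 35/4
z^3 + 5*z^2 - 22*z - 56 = (z - 4)*(z + 2)*(z + 7)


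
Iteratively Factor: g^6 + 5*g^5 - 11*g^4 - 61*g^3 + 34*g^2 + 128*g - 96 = (g + 4)*(g^5 + g^4 - 15*g^3 - g^2 + 38*g - 24) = (g + 2)*(g + 4)*(g^4 - g^3 - 13*g^2 + 25*g - 12) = (g - 3)*(g + 2)*(g + 4)*(g^3 + 2*g^2 - 7*g + 4) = (g - 3)*(g - 1)*(g + 2)*(g + 4)*(g^2 + 3*g - 4) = (g - 3)*(g - 1)^2*(g + 2)*(g + 4)*(g + 4)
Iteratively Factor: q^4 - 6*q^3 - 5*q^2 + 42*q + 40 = (q - 4)*(q^3 - 2*q^2 - 13*q - 10) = (q - 4)*(q + 1)*(q^2 - 3*q - 10) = (q - 4)*(q + 1)*(q + 2)*(q - 5)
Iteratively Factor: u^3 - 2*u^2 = (u)*(u^2 - 2*u) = u*(u - 2)*(u)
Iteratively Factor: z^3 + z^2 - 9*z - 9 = (z + 1)*(z^2 - 9) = (z + 1)*(z + 3)*(z - 3)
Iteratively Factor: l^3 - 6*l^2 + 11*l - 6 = (l - 2)*(l^2 - 4*l + 3) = (l - 2)*(l - 1)*(l - 3)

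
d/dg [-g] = -1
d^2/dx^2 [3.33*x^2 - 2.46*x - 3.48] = 6.66000000000000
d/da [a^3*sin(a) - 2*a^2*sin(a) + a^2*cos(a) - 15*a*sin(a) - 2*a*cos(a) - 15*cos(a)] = a^3*cos(a) - 2*sqrt(2)*a^2*cos(a + pi/4) - 2*a*sin(a) - 13*a*cos(a) - 2*cos(a)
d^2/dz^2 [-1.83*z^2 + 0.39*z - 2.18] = -3.66000000000000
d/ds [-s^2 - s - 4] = -2*s - 1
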